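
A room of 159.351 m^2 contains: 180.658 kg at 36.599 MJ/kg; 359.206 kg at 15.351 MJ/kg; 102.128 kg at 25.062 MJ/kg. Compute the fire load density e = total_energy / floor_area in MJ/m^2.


Total energy = 180.658*36.599 + 359.206*15.351 + 102.128*25.062
= 6611.902 + 5514.171 + 2559.532
= 14685.61 MJ
e = 14685.61 / 159.351 = 92.159 MJ/m^2

92.159 MJ/m^2


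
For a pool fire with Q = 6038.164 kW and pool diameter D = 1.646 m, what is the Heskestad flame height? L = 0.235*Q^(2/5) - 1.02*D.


Q^(2/5) = 32.536
0.235 * Q^(2/5) = 7.6459
1.02 * D = 1.6789
L = 5.9670 m

5.9670 m


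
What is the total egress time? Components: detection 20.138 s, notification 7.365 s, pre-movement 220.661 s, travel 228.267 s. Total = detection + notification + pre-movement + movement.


Total = 20.138 + 7.365 + 220.661 + 228.267 = 476.431 s

476.431 s


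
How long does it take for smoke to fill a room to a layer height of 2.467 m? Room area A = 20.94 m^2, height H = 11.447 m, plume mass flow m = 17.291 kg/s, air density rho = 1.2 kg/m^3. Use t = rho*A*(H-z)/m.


H - z = 8.98 m
t = 1.2 * 20.94 * 8.98 / 17.291 = 13.050 s

13.050 s


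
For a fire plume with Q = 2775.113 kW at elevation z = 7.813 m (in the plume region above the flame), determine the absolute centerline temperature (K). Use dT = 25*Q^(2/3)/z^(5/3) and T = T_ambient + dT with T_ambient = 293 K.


Q^(2/3) = 197.48
z^(5/3) = 30.763
dT = 25 * 197.48 / 30.763 = 160.48 K
T = 293 + 160.48 = 453.48 K

453.48 K


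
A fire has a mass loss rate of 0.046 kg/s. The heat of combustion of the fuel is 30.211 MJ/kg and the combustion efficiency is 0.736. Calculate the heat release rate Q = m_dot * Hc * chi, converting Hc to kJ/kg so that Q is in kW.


Hc = 30.211 MJ/kg = 30.211 * 1000 kJ/kg = 30211 kJ/kg
Q = 0.046 kg/s * 30211 kJ/kg * 0.736 = 1022.8 kW

1022.8 kW


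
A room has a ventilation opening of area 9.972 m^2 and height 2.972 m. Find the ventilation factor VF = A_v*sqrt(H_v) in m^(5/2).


sqrt(H_v) = 1.7239
VF = 9.972 * 1.7239 = 17.191 m^(5/2)

17.191 m^(5/2)


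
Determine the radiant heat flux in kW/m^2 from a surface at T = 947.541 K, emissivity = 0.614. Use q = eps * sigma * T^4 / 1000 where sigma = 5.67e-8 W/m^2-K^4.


T^4 = 8.0611e+11
q = 0.614 * 5.67e-8 * 8.0611e+11 / 1000 = 28.064 kW/m^2

28.064 kW/m^2


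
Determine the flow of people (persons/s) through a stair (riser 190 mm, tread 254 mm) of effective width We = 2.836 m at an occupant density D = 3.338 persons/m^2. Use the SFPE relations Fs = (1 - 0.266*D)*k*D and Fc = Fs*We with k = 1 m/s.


1 - 0.266*D = 1 - 0.266*3.338 = 0.11209
Fs = 0.11209 * 1 * 3.338 = 0.37416 persons/(s*m)
Fc = 0.37416 * 2.836 = 1.0611 persons/s

1.0611 persons/s


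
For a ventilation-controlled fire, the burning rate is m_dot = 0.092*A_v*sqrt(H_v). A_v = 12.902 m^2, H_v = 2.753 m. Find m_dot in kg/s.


sqrt(H_v) = 1.6592
m_dot = 0.092 * 12.902 * 1.6592 = 1.9695 kg/s

1.9695 kg/s


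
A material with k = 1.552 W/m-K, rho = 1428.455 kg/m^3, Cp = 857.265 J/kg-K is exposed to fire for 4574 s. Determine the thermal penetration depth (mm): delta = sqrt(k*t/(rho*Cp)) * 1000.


alpha = 1.552 / (1428.455 * 857.265) = 1.2674e-06 m^2/s
alpha * t = 0.0057970
delta = sqrt(0.0057970) * 1000 = 76.138 mm

76.138 mm


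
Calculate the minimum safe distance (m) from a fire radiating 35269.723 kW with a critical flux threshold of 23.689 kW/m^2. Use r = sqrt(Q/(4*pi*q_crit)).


4*pi*q_crit = 297.68
Q/(4*pi*q_crit) = 118.48
r = sqrt(118.48) = 10.885 m

10.885 m


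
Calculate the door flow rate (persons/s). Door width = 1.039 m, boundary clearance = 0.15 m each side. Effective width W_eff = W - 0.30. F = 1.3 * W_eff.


W_eff = 1.039 - 0.30 = 0.739 m
F = 1.3 * 0.739 = 0.96070 persons/s

0.96070 persons/s


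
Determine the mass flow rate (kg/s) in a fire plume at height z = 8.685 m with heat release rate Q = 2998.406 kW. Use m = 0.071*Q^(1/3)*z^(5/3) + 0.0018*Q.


Q^(1/3) = 14.420
z^(5/3) = 36.696
First term = 0.071 * 14.420 * 36.696 = 37.570
Second term = 0.0018 * 2998.406 = 5.3971
m = 42.967 kg/s

42.967 kg/s


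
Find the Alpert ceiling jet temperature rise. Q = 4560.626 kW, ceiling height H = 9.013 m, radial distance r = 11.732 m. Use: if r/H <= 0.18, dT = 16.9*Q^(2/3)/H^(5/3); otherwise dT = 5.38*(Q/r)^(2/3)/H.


r/H = 11.732 / 9.013 = 1.3017
r/H > 0.18, so dT = 5.38*(Q/r)^(2/3)/H
Q/r = 388.73
(Q/r)^(2/3) = 53.264
dT = 5.38 * 53.264 / 9.013 = 31.794 K

31.794 K


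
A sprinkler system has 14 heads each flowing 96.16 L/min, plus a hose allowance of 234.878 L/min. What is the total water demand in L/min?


Sprinkler demand = 14 * 96.16 = 1346.24 L/min
Total = 1346.24 + 234.878 = 1581.118 L/min

1581.118 L/min


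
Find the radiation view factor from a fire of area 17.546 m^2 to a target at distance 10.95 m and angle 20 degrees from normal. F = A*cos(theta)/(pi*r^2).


cos(20 deg) = 0.93969
pi*r^2 = 376.68
F = 17.546 * 0.93969 / 376.68 = 0.043771

0.043771


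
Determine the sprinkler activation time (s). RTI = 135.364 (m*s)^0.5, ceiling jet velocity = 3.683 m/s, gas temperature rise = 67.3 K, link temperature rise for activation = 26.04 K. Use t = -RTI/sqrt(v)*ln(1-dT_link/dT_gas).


dT_link/dT_gas = 0.38692
ln(1 - 0.38692) = -0.48927
t = -135.364 / sqrt(3.683) * -0.48927 = 34.510 s

34.510 s


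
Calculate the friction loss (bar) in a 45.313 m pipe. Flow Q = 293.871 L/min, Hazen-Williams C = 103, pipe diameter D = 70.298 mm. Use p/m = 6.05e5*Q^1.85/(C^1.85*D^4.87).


Q^1.85 = 36821
C^1.85 = 5293.6
D^4.87 = 9.8767e+08
p/m = 0.0042607 bar/m
p_total = 0.0042607 * 45.313 = 0.19307 bar

0.19307 bar


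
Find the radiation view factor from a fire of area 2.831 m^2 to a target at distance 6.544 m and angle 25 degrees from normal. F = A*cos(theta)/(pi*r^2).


cos(25 deg) = 0.90631
pi*r^2 = 134.54
F = 2.831 * 0.90631 / 134.54 = 0.019071

0.019071


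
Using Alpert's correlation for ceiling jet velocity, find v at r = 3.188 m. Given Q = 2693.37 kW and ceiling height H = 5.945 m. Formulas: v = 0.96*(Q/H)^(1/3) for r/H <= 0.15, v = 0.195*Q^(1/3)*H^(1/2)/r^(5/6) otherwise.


r/H = 3.188 / 5.945 = 0.53625
r/H > 0.15, so v = 0.195*Q^(1/3)*H^(1/2)/r^(5/6)
Q^(1/3) = 13.913
H^(1/2) = 2.4382
r^(5/6) = 2.6278
v = 0.195 * 13.913 * 2.4382 / 2.6278 = 2.5174 m/s

2.5174 m/s


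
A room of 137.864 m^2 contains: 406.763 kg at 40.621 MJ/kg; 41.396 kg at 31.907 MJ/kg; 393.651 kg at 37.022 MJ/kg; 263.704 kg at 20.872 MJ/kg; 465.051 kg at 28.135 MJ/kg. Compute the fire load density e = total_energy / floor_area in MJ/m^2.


Total energy = 406.763*40.621 + 41.396*31.907 + 393.651*37.022 + 263.704*20.872 + 465.051*28.135
= 16523.12 + 1320.822 + 14573.75 + 5504.030 + 13084.21
= 51005.93 MJ
e = 51005.93 / 137.864 = 369.97 MJ/m^2

369.97 MJ/m^2


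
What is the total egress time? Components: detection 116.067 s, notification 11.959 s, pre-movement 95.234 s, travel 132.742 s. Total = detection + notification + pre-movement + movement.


Total = 116.067 + 11.959 + 95.234 + 132.742 = 356.002 s

356.002 s


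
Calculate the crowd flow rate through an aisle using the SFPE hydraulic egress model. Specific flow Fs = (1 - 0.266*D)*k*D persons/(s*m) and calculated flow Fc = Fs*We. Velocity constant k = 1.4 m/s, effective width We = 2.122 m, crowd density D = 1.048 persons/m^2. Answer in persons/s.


1 - 0.266*D = 1 - 0.266*1.048 = 0.72123
Fs = 0.72123 * 1.4 * 1.048 = 1.0582 persons/(s*m)
Fc = 1.0582 * 2.122 = 2.2455 persons/s

2.2455 persons/s


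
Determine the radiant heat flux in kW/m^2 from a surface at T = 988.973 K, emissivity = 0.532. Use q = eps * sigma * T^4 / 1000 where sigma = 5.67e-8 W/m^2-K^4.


T^4 = 9.5662e+11
q = 0.532 * 5.67e-8 * 9.5662e+11 / 1000 = 28.856 kW/m^2

28.856 kW/m^2


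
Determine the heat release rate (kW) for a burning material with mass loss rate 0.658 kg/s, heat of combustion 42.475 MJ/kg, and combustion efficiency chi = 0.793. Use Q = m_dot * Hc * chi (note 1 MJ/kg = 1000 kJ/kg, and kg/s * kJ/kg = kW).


Hc = 42.475 MJ/kg = 42.475 * 1000 kJ/kg = 42475 kJ/kg
Q = 0.658 kg/s * 42475 kJ/kg * 0.793 = 22163 kW

22163 kW


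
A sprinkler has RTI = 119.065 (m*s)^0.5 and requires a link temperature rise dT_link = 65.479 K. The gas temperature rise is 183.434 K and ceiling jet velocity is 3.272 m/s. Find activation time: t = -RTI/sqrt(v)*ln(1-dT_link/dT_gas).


dT_link/dT_gas = 0.35696
ln(1 - 0.35696) = -0.44155
t = -119.065 / sqrt(3.272) * -0.44155 = 29.064 s

29.064 s


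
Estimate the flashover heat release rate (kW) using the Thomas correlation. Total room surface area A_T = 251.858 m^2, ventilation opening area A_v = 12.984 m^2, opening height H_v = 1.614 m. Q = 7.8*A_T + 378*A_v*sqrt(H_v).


7.8*A_T = 1964.5
sqrt(H_v) = 1.2704
378*A_v*sqrt(H_v) = 6235.2
Q = 1964.5 + 6235.2 = 8199.7 kW

8199.7 kW


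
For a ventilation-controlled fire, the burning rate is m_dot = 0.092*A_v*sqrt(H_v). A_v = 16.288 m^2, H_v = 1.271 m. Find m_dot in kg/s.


sqrt(H_v) = 1.1274
m_dot = 0.092 * 16.288 * 1.1274 = 1.6894 kg/s

1.6894 kg/s


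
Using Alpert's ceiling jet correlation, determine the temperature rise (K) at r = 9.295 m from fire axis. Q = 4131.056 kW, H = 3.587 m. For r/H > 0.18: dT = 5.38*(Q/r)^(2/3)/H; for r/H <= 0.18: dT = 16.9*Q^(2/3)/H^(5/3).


r/H = 9.295 / 3.587 = 2.5913
r/H > 0.18, so dT = 5.38*(Q/r)^(2/3)/H
Q/r = 444.44
(Q/r)^(2/3) = 58.238
dT = 5.38 * 58.238 / 3.587 = 87.349 K

87.349 K


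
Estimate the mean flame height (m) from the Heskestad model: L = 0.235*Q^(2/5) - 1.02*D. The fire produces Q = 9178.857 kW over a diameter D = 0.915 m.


Q^(2/5) = 38.469
0.235 * Q^(2/5) = 9.0403
1.02 * D = 0.93330
L = 8.1070 m

8.1070 m


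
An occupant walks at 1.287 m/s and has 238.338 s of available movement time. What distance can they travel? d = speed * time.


d = 1.287 * 238.338 = 306.74 m

306.74 m


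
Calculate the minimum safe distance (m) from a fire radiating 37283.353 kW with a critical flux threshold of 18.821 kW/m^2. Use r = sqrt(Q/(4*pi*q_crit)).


4*pi*q_crit = 236.51
Q/(4*pi*q_crit) = 157.64
r = sqrt(157.64) = 12.555 m

12.555 m


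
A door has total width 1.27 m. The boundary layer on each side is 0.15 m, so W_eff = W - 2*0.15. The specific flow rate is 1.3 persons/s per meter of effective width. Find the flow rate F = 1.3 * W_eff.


W_eff = 1.27 - 0.30 = 0.97 m
F = 1.3 * 0.97 = 1.261 persons/s

1.261 persons/s


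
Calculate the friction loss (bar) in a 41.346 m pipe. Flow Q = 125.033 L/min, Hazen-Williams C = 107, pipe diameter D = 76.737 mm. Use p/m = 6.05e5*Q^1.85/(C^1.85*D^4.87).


Q^1.85 = 7577.0
C^1.85 = 5680.2
D^4.87 = 1.5135e+09
p/m = 0.00053323 bar/m
p_total = 0.00053323 * 41.346 = 0.022047 bar

0.022047 bar


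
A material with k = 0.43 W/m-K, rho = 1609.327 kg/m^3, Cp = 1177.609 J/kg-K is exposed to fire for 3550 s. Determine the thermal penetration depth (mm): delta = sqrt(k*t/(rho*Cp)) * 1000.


alpha = 0.43 / (1609.327 * 1177.609) = 2.2689e-07 m^2/s
alpha * t = 0.00080547
delta = sqrt(0.00080547) * 1000 = 28.381 mm

28.381 mm


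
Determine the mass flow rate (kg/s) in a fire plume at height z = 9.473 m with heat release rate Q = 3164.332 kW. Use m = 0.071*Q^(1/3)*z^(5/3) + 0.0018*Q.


Q^(1/3) = 14.681
z^(5/3) = 42.411
First term = 0.071 * 14.681 * 42.411 = 44.208
Second term = 0.0018 * 3164.332 = 5.6958
m = 49.904 kg/s

49.904 kg/s


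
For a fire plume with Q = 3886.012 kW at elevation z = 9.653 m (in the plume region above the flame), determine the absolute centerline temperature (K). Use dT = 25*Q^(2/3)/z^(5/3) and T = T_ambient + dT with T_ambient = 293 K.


Q^(2/3) = 247.17
z^(5/3) = 43.763
dT = 25 * 247.17 / 43.763 = 141.20 K
T = 293 + 141.20 = 434.20 K

434.20 K


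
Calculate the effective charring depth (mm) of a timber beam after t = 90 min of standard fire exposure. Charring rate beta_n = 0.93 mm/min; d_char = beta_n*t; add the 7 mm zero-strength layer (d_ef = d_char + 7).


d_char = 0.93 * 90 = 83.7 mm
d_ef = 83.7 + 1.0*7 = 90.7 mm

90.7 mm


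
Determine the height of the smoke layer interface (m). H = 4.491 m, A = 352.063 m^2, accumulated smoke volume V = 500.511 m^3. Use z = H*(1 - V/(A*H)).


V/(A*H) = 0.31656
1 - 0.31656 = 0.68344
z = 4.491 * 0.68344 = 3.0693 m

3.0693 m


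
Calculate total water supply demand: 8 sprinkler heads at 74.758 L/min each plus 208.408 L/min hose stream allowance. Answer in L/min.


Sprinkler demand = 8 * 74.758 = 598.064 L/min
Total = 598.064 + 208.408 = 806.472 L/min

806.472 L/min


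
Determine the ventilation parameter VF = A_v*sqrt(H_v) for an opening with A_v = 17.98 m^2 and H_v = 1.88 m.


sqrt(H_v) = 1.3711
VF = 17.98 * 1.3711 = 24.653 m^(5/2)

24.653 m^(5/2)


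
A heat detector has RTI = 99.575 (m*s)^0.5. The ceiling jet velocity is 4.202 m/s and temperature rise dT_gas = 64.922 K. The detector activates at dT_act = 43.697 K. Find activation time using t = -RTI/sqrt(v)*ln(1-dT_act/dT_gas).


dT_act/dT_gas = 0.67307
ln(1 - 0.67307) = -1.1180
t = -99.575 / sqrt(4.202) * -1.1180 = 54.308 s

54.308 s


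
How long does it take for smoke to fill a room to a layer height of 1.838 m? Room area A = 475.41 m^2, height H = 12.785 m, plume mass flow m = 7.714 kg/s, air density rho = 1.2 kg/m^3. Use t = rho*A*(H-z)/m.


H - z = 10.947 m
t = 1.2 * 475.41 * 10.947 / 7.714 = 809.59 s

809.59 s


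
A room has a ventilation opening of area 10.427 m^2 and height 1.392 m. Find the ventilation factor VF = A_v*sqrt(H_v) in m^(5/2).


sqrt(H_v) = 1.1798
VF = 10.427 * 1.1798 = 12.302 m^(5/2)

12.302 m^(5/2)


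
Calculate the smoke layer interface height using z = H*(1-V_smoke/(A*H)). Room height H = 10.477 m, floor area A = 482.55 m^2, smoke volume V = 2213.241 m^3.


V/(A*H) = 0.43777
1 - 0.43777 = 0.56223
z = 10.477 * 0.56223 = 5.8904 m

5.8904 m


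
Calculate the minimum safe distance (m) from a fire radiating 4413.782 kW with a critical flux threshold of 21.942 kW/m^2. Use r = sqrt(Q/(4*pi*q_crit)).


4*pi*q_crit = 275.73
Q/(4*pi*q_crit) = 16.008
r = sqrt(16.008) = 4.0009 m

4.0009 m


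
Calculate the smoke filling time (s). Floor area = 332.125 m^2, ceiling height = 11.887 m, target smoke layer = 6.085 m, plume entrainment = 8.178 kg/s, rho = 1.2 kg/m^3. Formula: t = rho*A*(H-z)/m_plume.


H - z = 5.802 m
t = 1.2 * 332.125 * 5.802 / 8.178 = 282.76 s

282.76 s


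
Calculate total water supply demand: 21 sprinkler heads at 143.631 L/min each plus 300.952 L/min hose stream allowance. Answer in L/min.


Sprinkler demand = 21 * 143.631 = 3016.251 L/min
Total = 3016.251 + 300.952 = 3317.203 L/min

3317.203 L/min


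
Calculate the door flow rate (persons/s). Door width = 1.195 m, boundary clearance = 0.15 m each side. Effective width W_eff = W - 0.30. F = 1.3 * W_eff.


W_eff = 1.195 - 0.30 = 0.895 m
F = 1.3 * 0.895 = 1.1635 persons/s

1.1635 persons/s


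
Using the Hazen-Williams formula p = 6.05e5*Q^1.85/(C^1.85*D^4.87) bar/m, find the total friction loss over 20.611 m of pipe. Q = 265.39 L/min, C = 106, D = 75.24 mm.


Q^1.85 = 30492
C^1.85 = 5582.3
D^4.87 = 1.3750e+09
p/m = 0.0024034 bar/m
p_total = 0.0024034 * 20.611 = 0.049536 bar

0.049536 bar


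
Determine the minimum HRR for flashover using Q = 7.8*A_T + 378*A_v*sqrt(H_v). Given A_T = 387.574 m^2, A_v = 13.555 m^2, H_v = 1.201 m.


7.8*A_T = 3023.1
sqrt(H_v) = 1.0959
378*A_v*sqrt(H_v) = 5615.2
Q = 3023.1 + 5615.2 = 8638.2 kW

8638.2 kW


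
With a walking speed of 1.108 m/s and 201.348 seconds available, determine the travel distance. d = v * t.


d = 1.108 * 201.348 = 223.09 m

223.09 m


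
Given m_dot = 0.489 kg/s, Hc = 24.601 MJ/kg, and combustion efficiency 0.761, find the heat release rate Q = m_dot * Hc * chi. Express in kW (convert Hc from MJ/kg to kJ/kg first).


Hc = 24.601 MJ/kg = 24.601 * 1000 kJ/kg = 24601 kJ/kg
Q = 0.489 kg/s * 24601 kJ/kg * 0.761 = 9154.7 kW

9154.7 kW


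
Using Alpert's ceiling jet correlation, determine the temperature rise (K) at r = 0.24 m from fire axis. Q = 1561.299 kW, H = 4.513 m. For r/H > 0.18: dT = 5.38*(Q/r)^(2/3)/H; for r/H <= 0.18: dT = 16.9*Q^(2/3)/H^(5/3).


r/H = 0.24 / 4.513 = 0.053180
r/H <= 0.18, so dT = 16.9*Q^(2/3)/H^(5/3)
Q^(2/3) = 134.58
H^(5/3) = 12.325
dT = 16.9 * 134.58 / 12.325 = 184.54 K

184.54 K


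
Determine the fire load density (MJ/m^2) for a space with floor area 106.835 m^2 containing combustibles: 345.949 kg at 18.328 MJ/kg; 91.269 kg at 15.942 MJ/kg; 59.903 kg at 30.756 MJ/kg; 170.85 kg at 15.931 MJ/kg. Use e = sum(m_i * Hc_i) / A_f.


Total energy = 345.949*18.328 + 91.269*15.942 + 59.903*30.756 + 170.85*15.931
= 6340.553 + 1455.010 + 1842.377 + 2721.811
= 12359.75 MJ
e = 12359.75 / 106.835 = 115.69 MJ/m^2

115.69 MJ/m^2


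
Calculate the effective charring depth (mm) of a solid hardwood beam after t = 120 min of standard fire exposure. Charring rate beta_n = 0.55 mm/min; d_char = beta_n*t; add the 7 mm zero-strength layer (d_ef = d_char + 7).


d_char = 0.55 * 120 = 66 mm
d_ef = 66 + 1.0*7 = 73 mm

73 mm


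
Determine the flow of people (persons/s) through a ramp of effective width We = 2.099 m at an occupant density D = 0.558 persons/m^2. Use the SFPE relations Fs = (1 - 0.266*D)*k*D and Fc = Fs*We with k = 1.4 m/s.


1 - 0.266*D = 1 - 0.266*0.558 = 0.85157
Fs = 0.85157 * 1.4 * 0.558 = 0.66525 persons/(s*m)
Fc = 0.66525 * 2.099 = 1.3964 persons/s

1.3964 persons/s


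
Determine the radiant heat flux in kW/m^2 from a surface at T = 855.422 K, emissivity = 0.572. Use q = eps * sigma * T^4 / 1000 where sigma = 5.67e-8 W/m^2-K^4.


T^4 = 5.3545e+11
q = 0.572 * 5.67e-8 * 5.3545e+11 / 1000 = 17.366 kW/m^2

17.366 kW/m^2


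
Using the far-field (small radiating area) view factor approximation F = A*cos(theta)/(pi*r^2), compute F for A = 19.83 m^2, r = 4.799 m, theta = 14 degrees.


cos(14 deg) = 0.97030
pi*r^2 = 72.352
F = 19.83 * 0.97030 / 72.352 = 0.26593

0.26593


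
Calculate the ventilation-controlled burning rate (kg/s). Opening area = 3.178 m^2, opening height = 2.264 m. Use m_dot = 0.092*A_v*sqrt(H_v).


sqrt(H_v) = 1.5047
m_dot = 0.092 * 3.178 * 1.5047 = 0.43993 kg/s

0.43993 kg/s


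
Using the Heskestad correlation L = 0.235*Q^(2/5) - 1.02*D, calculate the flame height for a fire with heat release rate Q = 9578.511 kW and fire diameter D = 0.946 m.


Q^(2/5) = 39.131
0.235 * Q^(2/5) = 9.1957
1.02 * D = 0.96492
L = 8.2308 m

8.2308 m


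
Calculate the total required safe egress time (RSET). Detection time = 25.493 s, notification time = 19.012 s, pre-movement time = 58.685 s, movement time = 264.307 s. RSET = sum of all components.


Total = 25.493 + 19.012 + 58.685 + 264.307 = 367.497 s

367.497 s


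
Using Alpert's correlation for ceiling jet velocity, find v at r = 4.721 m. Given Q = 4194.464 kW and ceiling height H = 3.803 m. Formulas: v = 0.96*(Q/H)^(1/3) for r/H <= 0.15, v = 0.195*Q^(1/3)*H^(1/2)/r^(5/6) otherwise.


r/H = 4.721 / 3.803 = 1.2414
r/H > 0.15, so v = 0.195*Q^(1/3)*H^(1/2)/r^(5/6)
Q^(1/3) = 16.127
H^(1/2) = 1.9501
r^(5/6) = 3.6450
v = 0.195 * 16.127 * 1.9501 / 3.6450 = 1.6825 m/s

1.6825 m/s


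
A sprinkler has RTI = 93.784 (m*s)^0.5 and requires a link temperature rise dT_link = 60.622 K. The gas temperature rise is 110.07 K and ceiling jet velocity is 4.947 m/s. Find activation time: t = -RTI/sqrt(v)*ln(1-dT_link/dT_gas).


dT_link/dT_gas = 0.55076
ln(1 - 0.55076) = -0.80019
t = -93.784 / sqrt(4.947) * -0.80019 = 33.741 s

33.741 s


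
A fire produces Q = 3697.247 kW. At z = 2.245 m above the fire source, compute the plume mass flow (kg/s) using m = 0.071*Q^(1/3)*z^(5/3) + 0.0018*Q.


Q^(1/3) = 15.463
z^(5/3) = 3.8491
First term = 0.071 * 15.463 * 3.8491 = 4.2258
Second term = 0.0018 * 3697.247 = 6.6550
m = 10.881 kg/s

10.881 kg/s


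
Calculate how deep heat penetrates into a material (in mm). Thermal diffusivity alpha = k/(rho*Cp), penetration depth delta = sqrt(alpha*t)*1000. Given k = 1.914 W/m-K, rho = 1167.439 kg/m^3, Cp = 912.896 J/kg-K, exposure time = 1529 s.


alpha = 1.914 / (1167.439 * 912.896) = 1.7959e-06 m^2/s
alpha * t = 0.0027460
delta = sqrt(0.0027460) * 1000 = 52.402 mm

52.402 mm


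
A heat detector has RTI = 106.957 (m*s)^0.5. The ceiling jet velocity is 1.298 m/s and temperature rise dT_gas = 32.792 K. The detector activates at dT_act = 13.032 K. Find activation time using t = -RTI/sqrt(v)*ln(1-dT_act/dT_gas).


dT_act/dT_gas = 0.39741
ln(1 - 0.39741) = -0.50652
t = -106.957 / sqrt(1.298) * -0.50652 = 47.552 s

47.552 s


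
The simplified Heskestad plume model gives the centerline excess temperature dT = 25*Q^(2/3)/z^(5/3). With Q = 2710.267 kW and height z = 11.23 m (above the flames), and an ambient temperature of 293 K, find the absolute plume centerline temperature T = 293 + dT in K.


Q^(2/3) = 194.39
z^(5/3) = 56.316
dT = 25 * 194.39 / 56.316 = 86.294 K
T = 293 + 86.294 = 379.29 K

379.29 K


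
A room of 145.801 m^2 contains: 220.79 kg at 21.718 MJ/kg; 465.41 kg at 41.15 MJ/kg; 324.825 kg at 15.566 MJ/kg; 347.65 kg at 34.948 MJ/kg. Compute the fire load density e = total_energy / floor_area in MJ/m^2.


Total energy = 220.79*21.718 + 465.41*41.15 + 324.825*15.566 + 347.65*34.948
= 4795.117 + 19151.62 + 5056.226 + 12149.67
= 41152.64 MJ
e = 41152.64 / 145.801 = 282.25 MJ/m^2

282.25 MJ/m^2


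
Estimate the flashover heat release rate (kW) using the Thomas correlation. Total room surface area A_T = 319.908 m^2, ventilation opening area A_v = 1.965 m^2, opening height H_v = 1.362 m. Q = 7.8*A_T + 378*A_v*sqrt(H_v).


7.8*A_T = 2495.3
sqrt(H_v) = 1.1670
378*A_v*sqrt(H_v) = 866.85
Q = 2495.3 + 866.85 = 3362.1 kW

3362.1 kW


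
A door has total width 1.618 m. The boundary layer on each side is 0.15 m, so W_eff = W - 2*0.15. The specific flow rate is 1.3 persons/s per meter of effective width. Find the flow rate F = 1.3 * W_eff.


W_eff = 1.618 - 0.30 = 1.318 m
F = 1.3 * 1.318 = 1.7134 persons/s

1.7134 persons/s


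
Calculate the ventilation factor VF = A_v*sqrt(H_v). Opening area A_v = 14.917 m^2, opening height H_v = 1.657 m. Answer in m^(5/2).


sqrt(H_v) = 1.2872
VF = 14.917 * 1.2872 = 19.202 m^(5/2)

19.202 m^(5/2)


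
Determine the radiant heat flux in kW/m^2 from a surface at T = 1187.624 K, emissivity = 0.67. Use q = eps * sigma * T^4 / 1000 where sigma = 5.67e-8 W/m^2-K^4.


T^4 = 1.9894e+12
q = 0.67 * 5.67e-8 * 1.9894e+12 / 1000 = 75.574 kW/m^2

75.574 kW/m^2


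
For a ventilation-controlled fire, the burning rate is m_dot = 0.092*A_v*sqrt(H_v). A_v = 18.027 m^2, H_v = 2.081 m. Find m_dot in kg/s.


sqrt(H_v) = 1.4426
m_dot = 0.092 * 18.027 * 1.4426 = 2.3925 kg/s

2.3925 kg/s


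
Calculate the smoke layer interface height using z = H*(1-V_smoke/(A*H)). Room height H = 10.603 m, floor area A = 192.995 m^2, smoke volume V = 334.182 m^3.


V/(A*H) = 0.16331
1 - 0.16331 = 0.83669
z = 10.603 * 0.83669 = 8.8714 m

8.8714 m


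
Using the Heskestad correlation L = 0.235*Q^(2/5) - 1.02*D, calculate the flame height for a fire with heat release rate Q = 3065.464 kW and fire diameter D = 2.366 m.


Q^(2/5) = 24.808
0.235 * Q^(2/5) = 5.8300
1.02 * D = 2.4133
L = 3.4167 m

3.4167 m


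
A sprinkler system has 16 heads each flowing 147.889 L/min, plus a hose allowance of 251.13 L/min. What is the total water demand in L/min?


Sprinkler demand = 16 * 147.889 = 2366.224 L/min
Total = 2366.224 + 251.13 = 2617.354 L/min

2617.354 L/min


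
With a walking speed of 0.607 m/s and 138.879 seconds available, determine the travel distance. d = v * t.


d = 0.607 * 138.879 = 84.300 m

84.300 m


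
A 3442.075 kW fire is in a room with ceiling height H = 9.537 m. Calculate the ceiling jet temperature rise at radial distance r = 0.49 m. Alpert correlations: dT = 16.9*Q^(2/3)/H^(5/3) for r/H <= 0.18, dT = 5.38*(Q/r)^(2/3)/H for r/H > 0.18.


r/H = 0.49 / 9.537 = 0.051379
r/H <= 0.18, so dT = 16.9*Q^(2/3)/H^(5/3)
Q^(2/3) = 227.97
H^(5/3) = 42.890
dT = 16.9 * 227.97 / 42.890 = 89.828 K

89.828 K


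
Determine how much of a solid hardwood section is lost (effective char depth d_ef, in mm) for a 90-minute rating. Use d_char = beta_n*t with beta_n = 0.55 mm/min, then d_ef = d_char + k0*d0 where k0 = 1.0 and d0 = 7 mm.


d_char = 0.55 * 90 = 49.5 mm
d_ef = 49.5 + 1.0*7 = 56.5 mm

56.5 mm


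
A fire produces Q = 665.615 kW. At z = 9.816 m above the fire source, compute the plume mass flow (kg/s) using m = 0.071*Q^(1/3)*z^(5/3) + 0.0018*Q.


Q^(1/3) = 8.7312
z^(5/3) = 45.001
First term = 0.071 * 8.7312 * 45.001 = 27.897
Second term = 0.0018 * 665.615 = 1.1981
m = 29.095 kg/s

29.095 kg/s


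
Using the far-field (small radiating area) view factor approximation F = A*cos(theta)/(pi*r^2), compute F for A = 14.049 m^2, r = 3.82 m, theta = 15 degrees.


cos(15 deg) = 0.96593
pi*r^2 = 45.843
F = 14.049 * 0.96593 / 45.843 = 0.29601

0.29601


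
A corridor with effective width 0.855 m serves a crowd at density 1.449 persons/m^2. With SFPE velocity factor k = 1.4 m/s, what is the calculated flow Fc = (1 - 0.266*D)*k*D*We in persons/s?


1 - 0.266*D = 1 - 0.266*1.449 = 0.61457
Fs = 0.61457 * 1.4 * 1.449 = 1.2467 persons/(s*m)
Fc = 1.2467 * 0.855 = 1.0659 persons/s

1.0659 persons/s


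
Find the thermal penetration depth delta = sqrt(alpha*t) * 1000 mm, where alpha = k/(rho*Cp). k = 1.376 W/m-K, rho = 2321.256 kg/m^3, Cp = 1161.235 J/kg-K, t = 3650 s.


alpha = 1.376 / (2321.256 * 1161.235) = 5.1048e-07 m^2/s
alpha * t = 0.0018632
delta = sqrt(0.0018632) * 1000 = 43.165 mm

43.165 mm


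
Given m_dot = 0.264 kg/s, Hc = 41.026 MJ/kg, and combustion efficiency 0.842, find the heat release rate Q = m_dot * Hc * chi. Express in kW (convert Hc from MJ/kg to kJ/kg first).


Hc = 41.026 MJ/kg = 41.026 * 1000 kJ/kg = 41026 kJ/kg
Q = 0.264 kg/s * 41026 kJ/kg * 0.842 = 9119.6 kW

9119.6 kW


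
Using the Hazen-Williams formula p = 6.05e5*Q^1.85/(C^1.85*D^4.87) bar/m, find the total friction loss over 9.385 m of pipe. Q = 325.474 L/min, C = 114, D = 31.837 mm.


Q^1.85 = 44479
C^1.85 = 6386.7
D^4.87 = 2.0858e+07
p/m = 0.20200 bar/m
p_total = 0.20200 * 9.385 = 1.8958 bar

1.8958 bar


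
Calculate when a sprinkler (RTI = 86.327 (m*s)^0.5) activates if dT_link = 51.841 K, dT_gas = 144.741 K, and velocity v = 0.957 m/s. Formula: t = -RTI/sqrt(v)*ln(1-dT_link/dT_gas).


dT_link/dT_gas = 0.35816
ln(1 - 0.35816) = -0.44342
t = -86.327 / sqrt(0.957) * -0.44342 = 39.130 s

39.130 s


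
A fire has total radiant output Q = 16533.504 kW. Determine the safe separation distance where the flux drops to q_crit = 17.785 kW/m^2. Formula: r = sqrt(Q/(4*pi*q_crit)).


4*pi*q_crit = 223.49
Q/(4*pi*q_crit) = 73.978
r = sqrt(73.978) = 8.6010 m

8.6010 m


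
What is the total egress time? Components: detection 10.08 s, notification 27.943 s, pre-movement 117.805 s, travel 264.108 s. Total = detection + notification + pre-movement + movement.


Total = 10.08 + 27.943 + 117.805 + 264.108 = 419.936 s

419.936 s


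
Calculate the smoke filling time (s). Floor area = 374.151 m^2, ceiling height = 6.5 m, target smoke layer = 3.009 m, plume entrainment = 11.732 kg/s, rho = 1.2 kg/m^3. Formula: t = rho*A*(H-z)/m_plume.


H - z = 3.491 m
t = 1.2 * 374.151 * 3.491 / 11.732 = 133.60 s

133.60 s


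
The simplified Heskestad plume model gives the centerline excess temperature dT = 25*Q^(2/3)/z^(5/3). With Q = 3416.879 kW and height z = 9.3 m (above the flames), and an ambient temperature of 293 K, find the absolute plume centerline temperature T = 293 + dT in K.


Q^(2/3) = 226.86
z^(5/3) = 41.128
dT = 25 * 226.86 / 41.128 = 137.90 K
T = 293 + 137.90 = 430.90 K

430.90 K


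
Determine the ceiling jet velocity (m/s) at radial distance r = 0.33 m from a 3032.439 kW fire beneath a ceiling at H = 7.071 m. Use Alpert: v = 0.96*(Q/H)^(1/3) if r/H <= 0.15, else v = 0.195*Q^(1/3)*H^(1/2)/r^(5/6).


r/H = 0.33 / 7.071 = 0.046669
r/H <= 0.15, so v = 0.96*(Q/H)^(1/3)
Q/H = 428.86
(Q/H)^(1/3) = 7.5411
v = 0.96 * 7.5411 = 7.2395 m/s

7.2395 m/s


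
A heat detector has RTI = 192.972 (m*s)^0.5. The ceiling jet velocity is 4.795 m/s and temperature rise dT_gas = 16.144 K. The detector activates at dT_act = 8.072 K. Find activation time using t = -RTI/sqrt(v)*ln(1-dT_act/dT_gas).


dT_act/dT_gas = 0.5
ln(1 - 0.5) = -0.69315
t = -192.972 / sqrt(4.795) * -0.69315 = 61.084 s

61.084 s


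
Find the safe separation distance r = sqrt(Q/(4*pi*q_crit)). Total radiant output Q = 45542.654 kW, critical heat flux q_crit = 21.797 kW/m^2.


4*pi*q_crit = 273.91
Q/(4*pi*q_crit) = 166.27
r = sqrt(166.27) = 12.895 m

12.895 m


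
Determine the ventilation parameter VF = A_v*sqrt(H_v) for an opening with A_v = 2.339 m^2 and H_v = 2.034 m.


sqrt(H_v) = 1.4262
VF = 2.339 * 1.4262 = 3.3358 m^(5/2)

3.3358 m^(5/2)


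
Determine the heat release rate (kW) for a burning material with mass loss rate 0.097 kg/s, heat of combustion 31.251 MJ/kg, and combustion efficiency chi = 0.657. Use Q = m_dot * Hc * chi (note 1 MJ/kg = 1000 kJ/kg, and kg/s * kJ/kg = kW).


Hc = 31.251 MJ/kg = 31.251 * 1000 kJ/kg = 31251 kJ/kg
Q = 0.097 kg/s * 31251 kJ/kg * 0.657 = 1991.6 kW

1991.6 kW


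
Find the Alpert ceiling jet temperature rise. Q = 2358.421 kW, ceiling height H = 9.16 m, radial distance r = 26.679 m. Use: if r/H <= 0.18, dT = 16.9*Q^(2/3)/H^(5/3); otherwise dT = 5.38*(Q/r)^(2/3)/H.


r/H = 26.679 / 9.16 = 2.9126
r/H > 0.18, so dT = 5.38*(Q/r)^(2/3)/H
Q/r = 88.400
(Q/r)^(2/3) = 19.844
dT = 5.38 * 19.844 / 9.16 = 11.655 K

11.655 K


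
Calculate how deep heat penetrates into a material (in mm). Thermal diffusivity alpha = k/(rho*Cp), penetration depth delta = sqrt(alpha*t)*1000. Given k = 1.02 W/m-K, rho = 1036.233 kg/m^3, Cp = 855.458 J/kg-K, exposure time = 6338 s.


alpha = 1.02 / (1036.233 * 855.458) = 1.1507e-06 m^2/s
alpha * t = 0.0072928
delta = sqrt(0.0072928) * 1000 = 85.398 mm

85.398 mm


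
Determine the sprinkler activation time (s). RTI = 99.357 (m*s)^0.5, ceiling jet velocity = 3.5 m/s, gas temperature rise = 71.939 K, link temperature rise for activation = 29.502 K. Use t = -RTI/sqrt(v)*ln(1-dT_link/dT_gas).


dT_link/dT_gas = 0.41010
ln(1 - 0.41010) = -0.52780
t = -99.357 / sqrt(3.5) * -0.52780 = 28.031 s

28.031 s


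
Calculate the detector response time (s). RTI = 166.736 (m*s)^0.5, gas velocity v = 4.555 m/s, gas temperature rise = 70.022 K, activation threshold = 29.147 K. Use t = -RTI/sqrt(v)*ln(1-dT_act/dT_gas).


dT_act/dT_gas = 0.41625
ln(1 - 0.41625) = -0.53829
t = -166.736 / sqrt(4.555) * -0.53829 = 42.054 s

42.054 s


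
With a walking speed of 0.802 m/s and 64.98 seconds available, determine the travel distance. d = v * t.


d = 0.802 * 64.98 = 52.114 m

52.114 m


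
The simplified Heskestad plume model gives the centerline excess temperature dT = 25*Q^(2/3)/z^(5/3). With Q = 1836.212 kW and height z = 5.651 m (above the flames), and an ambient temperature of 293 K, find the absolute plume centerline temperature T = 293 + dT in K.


Q^(2/3) = 149.95
z^(5/3) = 17.928
dT = 25 * 149.95 / 17.928 = 209.10 K
T = 293 + 209.10 = 502.10 K

502.10 K


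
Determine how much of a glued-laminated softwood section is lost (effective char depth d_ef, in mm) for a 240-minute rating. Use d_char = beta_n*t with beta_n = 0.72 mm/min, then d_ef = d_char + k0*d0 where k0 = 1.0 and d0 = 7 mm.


d_char = 0.72 * 240 = 172.8 mm
d_ef = 172.8 + 1.0*7 = 179.8 mm

179.8 mm


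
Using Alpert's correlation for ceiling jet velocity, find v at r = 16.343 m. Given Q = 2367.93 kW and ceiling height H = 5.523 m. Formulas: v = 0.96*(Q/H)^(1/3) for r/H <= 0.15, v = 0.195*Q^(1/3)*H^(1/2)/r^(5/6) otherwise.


r/H = 16.343 / 5.523 = 2.9591
r/H > 0.15, so v = 0.195*Q^(1/3)*H^(1/2)/r^(5/6)
Q^(1/3) = 13.329
H^(1/2) = 2.3501
r^(5/6) = 10.259
v = 0.195 * 13.329 * 2.3501 / 10.259 = 0.59539 m/s

0.59539 m/s


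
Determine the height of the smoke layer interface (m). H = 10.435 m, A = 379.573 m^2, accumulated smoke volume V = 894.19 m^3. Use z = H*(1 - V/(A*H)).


V/(A*H) = 0.22576
1 - 0.22576 = 0.77424
z = 10.435 * 0.77424 = 8.0792 m

8.0792 m


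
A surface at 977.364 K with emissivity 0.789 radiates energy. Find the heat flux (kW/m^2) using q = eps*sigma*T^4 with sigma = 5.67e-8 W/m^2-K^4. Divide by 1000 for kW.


T^4 = 9.1248e+11
q = 0.789 * 5.67e-8 * 9.1248e+11 / 1000 = 40.821 kW/m^2

40.821 kW/m^2


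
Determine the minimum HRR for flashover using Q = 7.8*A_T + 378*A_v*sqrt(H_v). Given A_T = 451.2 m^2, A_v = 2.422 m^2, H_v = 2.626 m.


7.8*A_T = 3519.36
sqrt(H_v) = 1.6205
378*A_v*sqrt(H_v) = 1483.6
Q = 3519.36 + 1483.6 = 5002.9 kW

5002.9 kW


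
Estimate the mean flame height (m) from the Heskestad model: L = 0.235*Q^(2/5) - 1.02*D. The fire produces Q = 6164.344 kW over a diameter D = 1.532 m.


Q^(2/5) = 32.806
0.235 * Q^(2/5) = 7.7094
1.02 * D = 1.5626
L = 6.1468 m

6.1468 m


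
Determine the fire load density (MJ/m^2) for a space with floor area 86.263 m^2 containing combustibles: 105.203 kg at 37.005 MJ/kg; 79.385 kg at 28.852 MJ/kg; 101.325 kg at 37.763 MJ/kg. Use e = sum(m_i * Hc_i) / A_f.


Total energy = 105.203*37.005 + 79.385*28.852 + 101.325*37.763
= 3893.037 + 2290.416 + 3826.336
= 10009.79 MJ
e = 10009.79 / 86.263 = 116.04 MJ/m^2

116.04 MJ/m^2


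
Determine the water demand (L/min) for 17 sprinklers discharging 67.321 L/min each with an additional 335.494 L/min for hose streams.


Sprinkler demand = 17 * 67.321 = 1144.457 L/min
Total = 1144.457 + 335.494 = 1479.951 L/min

1479.951 L/min


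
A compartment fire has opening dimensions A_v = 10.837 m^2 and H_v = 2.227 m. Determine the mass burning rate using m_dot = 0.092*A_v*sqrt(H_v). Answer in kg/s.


sqrt(H_v) = 1.4923
m_dot = 0.092 * 10.837 * 1.4923 = 1.4878 kg/s

1.4878 kg/s


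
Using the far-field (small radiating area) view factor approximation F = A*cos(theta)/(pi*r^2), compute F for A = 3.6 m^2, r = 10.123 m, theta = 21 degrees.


cos(21 deg) = 0.93358
pi*r^2 = 321.94
F = 3.6 * 0.93358 / 321.94 = 0.010440

0.010440


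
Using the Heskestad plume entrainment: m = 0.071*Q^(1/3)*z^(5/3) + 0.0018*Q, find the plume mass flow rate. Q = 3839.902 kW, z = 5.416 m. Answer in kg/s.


Q^(1/3) = 15.659
z^(5/3) = 16.703
First term = 0.071 * 15.659 * 16.703 = 18.571
Second term = 0.0018 * 3839.902 = 6.9118
m = 25.483 kg/s

25.483 kg/s


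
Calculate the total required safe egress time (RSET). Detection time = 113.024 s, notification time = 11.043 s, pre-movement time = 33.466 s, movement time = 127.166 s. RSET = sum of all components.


Total = 113.024 + 11.043 + 33.466 + 127.166 = 284.699 s

284.699 s


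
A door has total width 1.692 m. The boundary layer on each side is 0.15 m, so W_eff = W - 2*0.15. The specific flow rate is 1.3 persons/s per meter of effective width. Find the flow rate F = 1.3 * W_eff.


W_eff = 1.692 - 0.30 = 1.392 m
F = 1.3 * 1.392 = 1.8096 persons/s

1.8096 persons/s


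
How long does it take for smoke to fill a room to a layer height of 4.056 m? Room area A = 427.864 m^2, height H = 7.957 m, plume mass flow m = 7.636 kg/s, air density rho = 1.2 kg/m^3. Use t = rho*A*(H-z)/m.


H - z = 3.901 m
t = 1.2 * 427.864 * 3.901 / 7.636 = 262.30 s

262.30 s


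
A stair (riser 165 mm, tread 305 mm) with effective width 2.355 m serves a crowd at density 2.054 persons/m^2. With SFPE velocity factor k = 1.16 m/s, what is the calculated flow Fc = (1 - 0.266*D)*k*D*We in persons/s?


1 - 0.266*D = 1 - 0.266*2.054 = 0.45364
Fs = 0.45364 * 1.16 * 2.054 = 1.0809 persons/(s*m)
Fc = 1.0809 * 2.355 = 2.5454 persons/s

2.5454 persons/s


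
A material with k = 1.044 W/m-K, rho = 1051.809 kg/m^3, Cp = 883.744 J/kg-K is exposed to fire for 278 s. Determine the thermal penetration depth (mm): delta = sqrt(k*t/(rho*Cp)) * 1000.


alpha = 1.044 / (1051.809 * 883.744) = 1.1231e-06 m^2/s
alpha * t = 0.00031224
delta = sqrt(0.00031224) * 1000 = 17.670 mm

17.670 mm


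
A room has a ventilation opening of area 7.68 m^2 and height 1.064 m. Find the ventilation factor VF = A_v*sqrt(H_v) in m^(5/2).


sqrt(H_v) = 1.0315
VF = 7.68 * 1.0315 = 7.9219 m^(5/2)

7.9219 m^(5/2)


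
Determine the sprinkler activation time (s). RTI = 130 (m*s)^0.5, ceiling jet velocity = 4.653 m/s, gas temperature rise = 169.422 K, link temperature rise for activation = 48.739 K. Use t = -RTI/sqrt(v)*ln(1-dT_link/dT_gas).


dT_link/dT_gas = 0.28768
ln(1 - 0.28768) = -0.33923
t = -130 / sqrt(4.653) * -0.33923 = 20.444 s

20.444 s


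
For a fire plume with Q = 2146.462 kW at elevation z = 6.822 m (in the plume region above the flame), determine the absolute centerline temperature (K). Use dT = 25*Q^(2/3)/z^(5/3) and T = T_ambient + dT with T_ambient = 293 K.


Q^(2/3) = 166.40
z^(5/3) = 24.539
dT = 25 * 166.40 / 24.539 = 169.53 K
T = 293 + 169.53 = 462.53 K

462.53 K


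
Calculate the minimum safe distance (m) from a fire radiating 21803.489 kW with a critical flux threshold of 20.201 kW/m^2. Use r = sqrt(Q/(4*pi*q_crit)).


4*pi*q_crit = 253.85
Q/(4*pi*q_crit) = 85.890
r = sqrt(85.890) = 9.2677 m

9.2677 m


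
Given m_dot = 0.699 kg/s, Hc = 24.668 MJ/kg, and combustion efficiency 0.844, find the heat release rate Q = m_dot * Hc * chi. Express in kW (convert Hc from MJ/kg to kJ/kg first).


Hc = 24.668 MJ/kg = 24.668 * 1000 kJ/kg = 24668 kJ/kg
Q = 0.699 kg/s * 24668 kJ/kg * 0.844 = 14553 kW

14553 kW


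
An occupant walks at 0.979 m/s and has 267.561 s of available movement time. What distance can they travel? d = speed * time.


d = 0.979 * 267.561 = 261.94 m

261.94 m


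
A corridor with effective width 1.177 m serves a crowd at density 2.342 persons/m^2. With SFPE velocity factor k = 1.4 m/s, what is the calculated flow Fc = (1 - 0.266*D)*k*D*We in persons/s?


1 - 0.266*D = 1 - 0.266*2.342 = 0.37703
Fs = 0.37703 * 1.4 * 2.342 = 1.2362 persons/(s*m)
Fc = 1.2362 * 1.177 = 1.4550 persons/s

1.4550 persons/s


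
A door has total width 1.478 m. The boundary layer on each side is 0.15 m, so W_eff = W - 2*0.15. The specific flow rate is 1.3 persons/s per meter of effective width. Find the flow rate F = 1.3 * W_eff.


W_eff = 1.478 - 0.30 = 1.178 m
F = 1.3 * 1.178 = 1.5314 persons/s

1.5314 persons/s


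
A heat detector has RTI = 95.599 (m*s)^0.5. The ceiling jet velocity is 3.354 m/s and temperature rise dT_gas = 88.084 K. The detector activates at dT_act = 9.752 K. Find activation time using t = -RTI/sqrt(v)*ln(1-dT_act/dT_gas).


dT_act/dT_gas = 0.11071
ln(1 - 0.11071) = -0.11733
t = -95.599 / sqrt(3.354) * -0.11733 = 6.1249 s

6.1249 s


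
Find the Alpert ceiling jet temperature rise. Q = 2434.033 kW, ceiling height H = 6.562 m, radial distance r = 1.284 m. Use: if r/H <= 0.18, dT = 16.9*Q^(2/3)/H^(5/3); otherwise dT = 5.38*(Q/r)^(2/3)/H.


r/H = 1.284 / 6.562 = 0.19567
r/H > 0.18, so dT = 5.38*(Q/r)^(2/3)/H
Q/r = 1895.7
(Q/r)^(2/3) = 153.17
dT = 5.38 * 153.17 / 6.562 = 125.58 K

125.58 K


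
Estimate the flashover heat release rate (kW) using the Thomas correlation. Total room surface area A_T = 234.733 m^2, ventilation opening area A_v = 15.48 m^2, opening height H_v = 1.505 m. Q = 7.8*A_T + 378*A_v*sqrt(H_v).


7.8*A_T = 1830.9
sqrt(H_v) = 1.2268
378*A_v*sqrt(H_v) = 7178.5
Q = 1830.9 + 7178.5 = 9009.4 kW

9009.4 kW


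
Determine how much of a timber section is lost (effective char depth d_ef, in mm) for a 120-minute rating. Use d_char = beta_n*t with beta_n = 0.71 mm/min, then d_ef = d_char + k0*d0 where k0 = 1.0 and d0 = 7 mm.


d_char = 0.71 * 120 = 85.2 mm
d_ef = 85.2 + 1.0*7 = 92.2 mm

92.2 mm


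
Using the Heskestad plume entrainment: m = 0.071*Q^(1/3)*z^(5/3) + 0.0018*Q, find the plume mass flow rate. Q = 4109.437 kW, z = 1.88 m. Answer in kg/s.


Q^(1/3) = 16.017
z^(5/3) = 2.8637
First term = 0.071 * 16.017 * 2.8637 = 3.2567
Second term = 0.0018 * 4109.437 = 7.3970
m = 10.654 kg/s

10.654 kg/s
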